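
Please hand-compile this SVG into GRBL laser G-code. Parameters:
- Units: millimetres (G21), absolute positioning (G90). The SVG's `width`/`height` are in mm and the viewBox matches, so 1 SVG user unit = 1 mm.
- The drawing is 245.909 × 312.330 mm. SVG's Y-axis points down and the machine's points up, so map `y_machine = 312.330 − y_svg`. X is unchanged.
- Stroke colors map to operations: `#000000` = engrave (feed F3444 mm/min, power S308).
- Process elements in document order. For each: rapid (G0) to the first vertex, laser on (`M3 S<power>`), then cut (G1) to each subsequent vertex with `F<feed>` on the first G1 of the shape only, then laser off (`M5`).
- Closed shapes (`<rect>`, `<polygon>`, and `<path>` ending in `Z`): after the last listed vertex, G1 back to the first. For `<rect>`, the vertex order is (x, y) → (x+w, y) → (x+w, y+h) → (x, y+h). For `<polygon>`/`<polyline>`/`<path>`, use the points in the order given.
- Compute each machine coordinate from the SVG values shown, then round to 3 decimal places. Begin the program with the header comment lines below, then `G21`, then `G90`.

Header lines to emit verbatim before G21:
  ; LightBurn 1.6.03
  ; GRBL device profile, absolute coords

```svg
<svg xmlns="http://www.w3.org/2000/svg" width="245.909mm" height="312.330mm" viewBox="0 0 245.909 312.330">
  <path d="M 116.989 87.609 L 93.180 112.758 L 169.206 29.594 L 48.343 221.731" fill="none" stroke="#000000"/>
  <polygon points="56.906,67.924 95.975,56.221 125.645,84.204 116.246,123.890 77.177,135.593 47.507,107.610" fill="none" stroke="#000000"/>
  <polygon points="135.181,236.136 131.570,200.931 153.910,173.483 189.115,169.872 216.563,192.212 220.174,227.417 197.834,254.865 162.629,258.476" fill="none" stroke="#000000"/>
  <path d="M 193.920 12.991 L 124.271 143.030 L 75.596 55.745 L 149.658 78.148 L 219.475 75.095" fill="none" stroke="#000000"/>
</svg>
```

viewBox `0 0 245.909 312.330` with mm width/height → 1 unit = 1 mm. Flip: y_m = 312.330 − y_svg.

**Shape 1** — `<path>` open polyline, stroke `#000000` → engrave (S308, F3444). Machine vertices: (116.989,224.721) → (93.180,199.572) → (169.206,282.736) → (48.343,90.599). Open path.

**Shape 2** — `<polygon>` regular polygon, stroke `#000000` → engrave (S308, F3444). Machine vertices: (56.906,244.406) → (95.975,256.109) → (125.645,228.126) → (116.246,188.440) → (77.177,176.737) → (47.507,204.720) → (56.906,244.406). Closed: final G1 returns to the first vertex.

**Shape 3** — `<polygon>` regular polygon, stroke `#000000` → engrave (S308, F3444). Machine vertices: (135.181,76.194) → (131.570,111.399) → (153.910,138.847) → (189.115,142.458) → (216.563,120.118) → (220.174,84.913) → (197.834,57.465) → (162.629,53.854) → (135.181,76.194). Closed: final G1 returns to the first vertex.

**Shape 4** — `<path>` open polyline, stroke `#000000` → engrave (S308, F3444). Machine vertices: (193.920,299.339) → (124.271,169.300) → (75.596,256.585) → (149.658,234.182) → (219.475,237.235). Open path.

; LightBurn 1.6.03
; GRBL device profile, absolute coords
G21
G90
G0 X116.989 Y224.721
M3 S308
G1 X93.180 Y199.572 F3444
G1 X169.206 Y282.736
G1 X48.343 Y90.599
M5
G0 X56.906 Y244.406
M3 S308
G1 X95.975 Y256.109 F3444
G1 X125.645 Y228.126
G1 X116.246 Y188.440
G1 X77.177 Y176.737
G1 X47.507 Y204.720
G1 X56.906 Y244.406
M5
G0 X135.181 Y76.194
M3 S308
G1 X131.570 Y111.399 F3444
G1 X153.910 Y138.847
G1 X189.115 Y142.458
G1 X216.563 Y120.118
G1 X220.174 Y84.913
G1 X197.834 Y57.465
G1 X162.629 Y53.854
G1 X135.181 Y76.194
M5
G0 X193.920 Y299.339
M3 S308
G1 X124.271 Y169.300 F3444
G1 X75.596 Y256.585
G1 X149.658 Y234.182
G1 X219.475 Y237.235
M5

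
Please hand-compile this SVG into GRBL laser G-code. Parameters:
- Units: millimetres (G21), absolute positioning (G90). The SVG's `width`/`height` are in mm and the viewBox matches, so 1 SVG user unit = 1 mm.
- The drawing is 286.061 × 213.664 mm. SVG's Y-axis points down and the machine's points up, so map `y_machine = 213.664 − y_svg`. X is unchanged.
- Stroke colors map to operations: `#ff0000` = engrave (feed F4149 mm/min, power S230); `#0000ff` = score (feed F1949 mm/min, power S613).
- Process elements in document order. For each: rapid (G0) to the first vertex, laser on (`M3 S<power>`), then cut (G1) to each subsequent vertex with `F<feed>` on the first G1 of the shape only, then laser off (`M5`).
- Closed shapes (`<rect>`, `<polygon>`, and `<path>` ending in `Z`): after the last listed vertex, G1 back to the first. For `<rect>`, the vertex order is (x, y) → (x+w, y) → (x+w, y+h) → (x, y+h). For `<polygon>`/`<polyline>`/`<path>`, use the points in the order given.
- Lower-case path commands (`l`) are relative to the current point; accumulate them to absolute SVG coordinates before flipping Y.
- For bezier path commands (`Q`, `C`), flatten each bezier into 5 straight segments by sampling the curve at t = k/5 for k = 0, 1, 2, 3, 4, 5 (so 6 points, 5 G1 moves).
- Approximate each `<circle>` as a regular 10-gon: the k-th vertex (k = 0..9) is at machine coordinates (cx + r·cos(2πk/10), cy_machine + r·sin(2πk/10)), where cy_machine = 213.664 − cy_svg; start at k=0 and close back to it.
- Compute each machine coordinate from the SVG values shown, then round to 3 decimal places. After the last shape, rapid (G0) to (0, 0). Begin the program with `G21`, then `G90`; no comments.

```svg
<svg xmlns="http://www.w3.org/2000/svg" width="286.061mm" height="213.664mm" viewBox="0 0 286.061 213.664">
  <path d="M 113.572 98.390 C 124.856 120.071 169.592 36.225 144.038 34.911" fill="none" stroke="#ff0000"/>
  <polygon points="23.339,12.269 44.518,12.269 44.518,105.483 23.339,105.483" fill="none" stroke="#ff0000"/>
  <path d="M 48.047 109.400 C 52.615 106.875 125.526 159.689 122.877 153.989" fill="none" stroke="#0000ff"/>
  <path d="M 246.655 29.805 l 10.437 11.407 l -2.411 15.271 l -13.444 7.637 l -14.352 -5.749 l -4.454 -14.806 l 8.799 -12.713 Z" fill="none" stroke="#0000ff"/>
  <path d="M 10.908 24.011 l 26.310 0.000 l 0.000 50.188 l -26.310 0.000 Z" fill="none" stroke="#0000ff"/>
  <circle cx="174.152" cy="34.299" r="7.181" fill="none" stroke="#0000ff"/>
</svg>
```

Since the viewBox matches the mm dimensions, user units are millimetres directly. The only transform is the Y-flip y_m = 213.664 − y_svg.

Shape 1 is a cubic bezier drawn with `<path>`. Its stroke #ff0000 means engrave at S230, F4149. After flipping Y the toolpath is (113.572,115.274) → (123.527,113.424) → (136.530,127.874) → (147.603,149.597) → (151.766,169.565) → (144.038,178.753).

Shape 2 is a rectangle drawn with `<polygon>`. Its stroke #ff0000 means engrave at S230, F4149. After flipping Y the toolpath is (23.339,201.395) → (44.518,201.395) → (44.518,108.181) → (23.339,108.181) → (23.339,201.395), returning to the start.

Shape 3 is a cubic bezier drawn with `<path>`. Its stroke #0000ff means score at S613, F1949. After flipping Y the toolpath is (48.047,104.264) → (57.838,100.049) → (77.123,88.018) → (98.997,73.635) → (116.550,62.366) → (122.877,59.675).

Shape 4 is a regular polygon drawn with `<path>`. Its stroke #0000ff means score at S613, F1949. After flipping Y the toolpath is (246.655,183.859) → (257.092,172.452) → (254.681,157.181) → (241.237,149.544) → (226.885,155.293) → (222.431,170.099) → (231.230,182.812) → (246.655,183.859), returning to the start.

Shape 5 is a rectangle drawn with `<path>`. Its stroke #0000ff means score at S613, F1949. After flipping Y the toolpath is (10.908,189.653) → (37.218,189.653) → (37.218,139.465) → (10.908,139.465) → (10.908,189.653), returning to the start.

Shape 6 is a circle drawn with `<circle>`. Its stroke #0000ff means score at S613, F1949. After flipping Y the toolpath is (181.333,179.365) → (179.962,183.586) → (176.371,186.195) → (171.933,186.195) → (168.342,183.586) → (166.971,179.365) → (168.342,175.144) → (171.933,172.535) → (176.371,172.535) → (179.962,175.144) → (181.333,179.365), returning to the start.

G21
G90
G0 X113.572 Y115.274
M3 S230
G1 X123.527 Y113.424 F4149
G1 X136.530 Y127.874
G1 X147.603 Y149.597
G1 X151.766 Y169.565
G1 X144.038 Y178.753
M5
G0 X23.339 Y201.395
M3 S230
G1 X44.518 Y201.395 F4149
G1 X44.518 Y108.181
G1 X23.339 Y108.181
G1 X23.339 Y201.395
M5
G0 X48.047 Y104.264
M3 S613
G1 X57.838 Y100.049 F1949
G1 X77.123 Y88.018
G1 X98.997 Y73.635
G1 X116.550 Y62.366
G1 X122.877 Y59.675
M5
G0 X246.655 Y183.859
M3 S613
G1 X257.092 Y172.452 F1949
G1 X254.681 Y157.181
G1 X241.237 Y149.544
G1 X226.885 Y155.293
G1 X222.431 Y170.099
G1 X231.230 Y182.812
G1 X246.655 Y183.859
M5
G0 X10.908 Y189.653
M3 S613
G1 X37.218 Y189.653 F1949
G1 X37.218 Y139.465
G1 X10.908 Y139.465
G1 X10.908 Y189.653
M5
G0 X181.333 Y179.365
M3 S613
G1 X179.962 Y183.586 F1949
G1 X176.371 Y186.195
G1 X171.933 Y186.195
G1 X168.342 Y183.586
G1 X166.971 Y179.365
G1 X168.342 Y175.144
G1 X171.933 Y172.535
G1 X176.371 Y172.535
G1 X179.962 Y175.144
G1 X181.333 Y179.365
M5
G0 X0.000 Y0.000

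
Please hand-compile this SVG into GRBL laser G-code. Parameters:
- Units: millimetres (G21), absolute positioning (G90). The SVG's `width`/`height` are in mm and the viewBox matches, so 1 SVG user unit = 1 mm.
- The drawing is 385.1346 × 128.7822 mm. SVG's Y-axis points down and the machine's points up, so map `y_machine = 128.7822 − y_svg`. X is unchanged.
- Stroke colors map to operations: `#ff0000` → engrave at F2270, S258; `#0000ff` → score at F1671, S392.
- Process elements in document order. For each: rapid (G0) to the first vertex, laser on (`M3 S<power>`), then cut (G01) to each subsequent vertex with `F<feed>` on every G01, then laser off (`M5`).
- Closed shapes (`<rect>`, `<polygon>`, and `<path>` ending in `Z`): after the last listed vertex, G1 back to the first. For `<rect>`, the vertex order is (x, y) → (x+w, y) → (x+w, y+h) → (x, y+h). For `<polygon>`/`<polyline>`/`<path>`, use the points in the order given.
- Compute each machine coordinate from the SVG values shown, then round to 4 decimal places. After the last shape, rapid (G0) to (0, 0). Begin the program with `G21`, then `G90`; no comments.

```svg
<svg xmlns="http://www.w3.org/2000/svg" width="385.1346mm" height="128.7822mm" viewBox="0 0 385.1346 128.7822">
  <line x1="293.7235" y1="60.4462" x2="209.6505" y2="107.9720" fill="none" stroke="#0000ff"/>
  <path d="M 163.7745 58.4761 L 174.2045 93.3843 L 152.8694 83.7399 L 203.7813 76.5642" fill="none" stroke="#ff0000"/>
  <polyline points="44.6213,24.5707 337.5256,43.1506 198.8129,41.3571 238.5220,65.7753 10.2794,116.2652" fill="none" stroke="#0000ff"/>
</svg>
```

1 u = 1 mm; y_m = 128.7822 − y.

[1] `<line>` line segment, #0000ff→score S392 F1671: (293.7235,68.3360) → (209.6505,20.8102)

[2] `<path>` open polyline, #ff0000→engrave S258 F2270: (163.7745,70.3061) → (174.2045,35.3979) → (152.8694,45.0423) → (203.7813,52.2180)

[3] `<polyline>` open polyline, #0000ff→score S392 F1671: (44.6213,104.2115) → (337.5256,85.6316) → (198.8129,87.4251) → (238.5220,63.0069) → (10.2794,12.5170)

G21
G90
G0 X293.7235 Y68.3360
M3 S392
G01 X209.6505 Y20.8102 F1671
M5
G0 X163.7745 Y70.3061
M3 S258
G01 X174.2045 Y35.3979 F2270
G01 X152.8694 Y45.0423 F2270
G01 X203.7813 Y52.2180 F2270
M5
G0 X44.6213 Y104.2115
M3 S392
G01 X337.5256 Y85.6316 F1671
G01 X198.8129 Y87.4251 F1671
G01 X238.5220 Y63.0069 F1671
G01 X10.2794 Y12.5170 F1671
M5
G0 X0.0000 Y0.0000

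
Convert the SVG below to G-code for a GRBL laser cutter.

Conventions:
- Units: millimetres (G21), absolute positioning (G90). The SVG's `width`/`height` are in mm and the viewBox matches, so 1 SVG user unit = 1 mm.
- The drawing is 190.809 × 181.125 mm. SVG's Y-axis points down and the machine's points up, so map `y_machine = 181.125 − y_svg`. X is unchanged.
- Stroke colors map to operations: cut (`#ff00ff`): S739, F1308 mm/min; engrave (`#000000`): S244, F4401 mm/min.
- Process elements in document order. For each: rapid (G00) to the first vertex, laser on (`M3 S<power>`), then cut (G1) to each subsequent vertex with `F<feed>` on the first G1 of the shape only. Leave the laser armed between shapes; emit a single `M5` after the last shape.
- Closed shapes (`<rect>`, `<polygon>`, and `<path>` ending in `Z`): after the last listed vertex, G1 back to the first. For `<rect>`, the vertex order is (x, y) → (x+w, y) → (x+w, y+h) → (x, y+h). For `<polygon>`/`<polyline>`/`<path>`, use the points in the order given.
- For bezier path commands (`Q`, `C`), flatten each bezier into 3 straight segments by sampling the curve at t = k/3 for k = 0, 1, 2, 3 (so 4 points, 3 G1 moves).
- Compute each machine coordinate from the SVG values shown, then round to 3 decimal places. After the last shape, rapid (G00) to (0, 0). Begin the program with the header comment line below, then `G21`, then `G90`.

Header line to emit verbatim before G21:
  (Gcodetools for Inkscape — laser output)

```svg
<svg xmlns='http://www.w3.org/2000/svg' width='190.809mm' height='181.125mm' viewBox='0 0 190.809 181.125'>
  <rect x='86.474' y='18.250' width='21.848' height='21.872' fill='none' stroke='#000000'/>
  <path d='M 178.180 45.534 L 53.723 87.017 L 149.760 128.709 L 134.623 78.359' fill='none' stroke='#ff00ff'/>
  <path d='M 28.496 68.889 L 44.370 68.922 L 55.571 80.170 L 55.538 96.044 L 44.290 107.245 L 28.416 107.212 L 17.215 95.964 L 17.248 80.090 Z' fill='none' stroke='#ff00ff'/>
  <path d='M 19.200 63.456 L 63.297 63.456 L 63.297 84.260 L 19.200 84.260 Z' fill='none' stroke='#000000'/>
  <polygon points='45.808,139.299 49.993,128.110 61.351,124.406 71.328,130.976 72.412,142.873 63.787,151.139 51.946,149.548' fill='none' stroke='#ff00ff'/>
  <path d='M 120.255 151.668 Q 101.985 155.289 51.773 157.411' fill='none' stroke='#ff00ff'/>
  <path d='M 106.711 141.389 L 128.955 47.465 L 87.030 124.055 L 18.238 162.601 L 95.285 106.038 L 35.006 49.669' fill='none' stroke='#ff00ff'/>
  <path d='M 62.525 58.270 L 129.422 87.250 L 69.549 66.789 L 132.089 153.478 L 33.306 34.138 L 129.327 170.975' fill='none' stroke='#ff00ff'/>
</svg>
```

Since the viewBox matches the mm dimensions, user units are millimetres directly. The only transform is the Y-flip y_m = 181.125 − y_svg.

Shape 1 is a rectangle drawn with `<rect>`. Its stroke #000000 means engrave at S244, F4401. After flipping Y the toolpath is (86.474,162.875) → (108.322,162.875) → (108.322,141.003) → (86.474,141.003) → (86.474,162.875), returning to the start.

Shape 2 is a open polyline drawn with `<path>`. Its stroke #ff00ff means cut at S739, F1308. After flipping Y the toolpath is (178.180,135.591) → (53.723,94.108) → (149.760,52.416) → (134.623,102.766).

Shape 3 is a regular polygon drawn with `<path>`. Its stroke #ff00ff means cut at S739, F1308. After flipping Y the toolpath is (28.496,112.236) → (44.370,112.203) → (55.571,100.955) → (55.538,85.081) → (44.290,73.880) → (28.416,73.913) → (17.215,85.161) → (17.248,101.035) → (28.496,112.236), returning to the start.

Shape 4 is a rectangle drawn with `<path>`. Its stroke #000000 means engrave at S244, F4401. After flipping Y the toolpath is (19.200,117.669) → (63.297,117.669) → (63.297,96.865) → (19.200,96.865) → (19.200,117.669), returning to the start.

Shape 5 is a regular polygon drawn with `<polygon>`. Its stroke #ff00ff means cut at S739, F1308. After flipping Y the toolpath is (45.808,41.826) → (49.993,53.015) → (61.351,56.719) → (71.328,50.149) → (72.412,38.252) → (63.787,29.986) → (51.946,31.577) → (45.808,41.826), returning to the start.

Shape 6 is a quadratic bezier drawn with `<path>`. Its stroke #ff00ff means cut at S739, F1308. After flipping Y the toolpath is (120.255,29.457) → (104.526,27.210) → (81.699,25.295) → (51.773,23.714).

Shape 7 is a open polyline drawn with `<path>`. Its stroke #ff00ff means cut at S739, F1308. After flipping Y the toolpath is (106.711,39.736) → (128.955,133.660) → (87.030,57.070) → (18.238,18.524) → (95.285,75.087) → (35.006,131.456).

Shape 8 is a open polyline drawn with `<path>`. Its stroke #ff00ff means cut at S739, F1308. After flipping Y the toolpath is (62.525,122.855) → (129.422,93.875) → (69.549,114.336) → (132.089,27.647) → (33.306,146.987) → (129.327,10.150).

(Gcodetools for Inkscape — laser output)
G21
G90
G00 X86.474 Y162.875
M3 S244
G1 X108.322 Y162.875 F4401
G1 X108.322 Y141.003
G1 X86.474 Y141.003
G1 X86.474 Y162.875
G00 X178.180 Y135.591
M3 S739
G1 X53.723 Y94.108 F1308
G1 X149.760 Y52.416
G1 X134.623 Y102.766
G00 X28.496 Y112.236
M3 S739
G1 X44.370 Y112.203 F1308
G1 X55.571 Y100.955
G1 X55.538 Y85.081
G1 X44.290 Y73.880
G1 X28.416 Y73.913
G1 X17.215 Y85.161
G1 X17.248 Y101.035
G1 X28.496 Y112.236
G00 X19.200 Y117.669
M3 S244
G1 X63.297 Y117.669 F4401
G1 X63.297 Y96.865
G1 X19.200 Y96.865
G1 X19.200 Y117.669
G00 X45.808 Y41.826
M3 S739
G1 X49.993 Y53.015 F1308
G1 X61.351 Y56.719
G1 X71.328 Y50.149
G1 X72.412 Y38.252
G1 X63.787 Y29.986
G1 X51.946 Y31.577
G1 X45.808 Y41.826
G00 X120.255 Y29.457
M3 S739
G1 X104.526 Y27.210 F1308
G1 X81.699 Y25.295
G1 X51.773 Y23.714
G00 X106.711 Y39.736
M3 S739
G1 X128.955 Y133.660 F1308
G1 X87.030 Y57.070
G1 X18.238 Y18.524
G1 X95.285 Y75.087
G1 X35.006 Y131.456
G00 X62.525 Y122.855
M3 S739
G1 X129.422 Y93.875 F1308
G1 X69.549 Y114.336
G1 X132.089 Y27.647
G1 X33.306 Y146.987
G1 X129.327 Y10.150
M5
G00 X0.000 Y0.000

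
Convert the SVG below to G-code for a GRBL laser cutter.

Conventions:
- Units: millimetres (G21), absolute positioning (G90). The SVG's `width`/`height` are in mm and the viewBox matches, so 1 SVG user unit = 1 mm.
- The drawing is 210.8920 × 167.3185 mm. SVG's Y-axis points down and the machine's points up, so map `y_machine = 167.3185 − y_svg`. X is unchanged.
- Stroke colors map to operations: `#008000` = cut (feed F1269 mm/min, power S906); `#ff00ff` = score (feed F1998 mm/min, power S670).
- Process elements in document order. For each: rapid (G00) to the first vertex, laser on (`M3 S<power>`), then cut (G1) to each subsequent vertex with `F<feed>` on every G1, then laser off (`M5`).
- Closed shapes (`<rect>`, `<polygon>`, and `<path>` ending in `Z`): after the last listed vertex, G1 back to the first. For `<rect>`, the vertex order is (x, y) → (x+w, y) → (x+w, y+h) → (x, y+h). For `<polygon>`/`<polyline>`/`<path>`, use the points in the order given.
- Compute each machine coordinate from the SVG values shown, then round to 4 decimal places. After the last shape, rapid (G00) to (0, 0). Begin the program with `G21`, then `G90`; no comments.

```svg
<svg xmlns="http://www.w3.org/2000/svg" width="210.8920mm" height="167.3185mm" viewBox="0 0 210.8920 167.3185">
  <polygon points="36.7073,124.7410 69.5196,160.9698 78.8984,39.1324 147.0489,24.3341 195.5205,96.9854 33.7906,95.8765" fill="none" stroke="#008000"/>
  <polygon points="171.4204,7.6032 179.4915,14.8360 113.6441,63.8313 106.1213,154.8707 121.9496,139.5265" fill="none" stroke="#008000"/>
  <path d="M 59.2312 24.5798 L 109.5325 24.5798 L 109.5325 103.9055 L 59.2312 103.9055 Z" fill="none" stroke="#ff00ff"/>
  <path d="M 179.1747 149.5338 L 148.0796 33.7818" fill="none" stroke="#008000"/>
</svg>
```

G21
G90
G00 X36.7073 Y42.5775
M3 S906
G1 X69.5196 Y6.3487 F1269
G1 X78.8984 Y128.1861 F1269
G1 X147.0489 Y142.9844 F1269
G1 X195.5205 Y70.3331 F1269
G1 X33.7906 Y71.4420 F1269
G1 X36.7073 Y42.5775 F1269
M5
G00 X171.4204 Y159.7153
M3 S906
G1 X179.4915 Y152.4825 F1269
G1 X113.6441 Y103.4872 F1269
G1 X106.1213 Y12.4478 F1269
G1 X121.9496 Y27.7920 F1269
G1 X171.4204 Y159.7153 F1269
M5
G00 X59.2312 Y142.7387
M3 S670
G1 X109.5325 Y142.7387 F1998
G1 X109.5325 Y63.4130 F1998
G1 X59.2312 Y63.4130 F1998
G1 X59.2312 Y142.7387 F1998
M5
G00 X179.1747 Y17.7847
M3 S906
G1 X148.0796 Y133.5367 F1269
M5
G00 X0.0000 Y0.0000

1 u = 1 mm; y_m = 167.3185 − y.

[1] `<polygon>` closed polygon, #008000→cut S906 F1269: (36.7073,42.5775) → (69.5196,6.3487) → (78.8984,128.1861) → (147.0489,142.9844) → (195.5205,70.3331) → (33.7906,71.4420) → (36.7073,42.5775) (closed)

[2] `<polygon>` closed polygon, #008000→cut S906 F1269: (171.4204,159.7153) → (179.4915,152.4825) → (113.6441,103.4872) → (106.1213,12.4478) → (121.9496,27.7920) → (171.4204,159.7153) (closed)

[3] `<path>` rectangle, #ff00ff→score S670 F1998: (59.2312,142.7387) → (109.5325,142.7387) → (109.5325,63.4130) → (59.2312,63.4130) → (59.2312,142.7387) (closed)

[4] `<path>` line segment, #008000→cut S906 F1269: (179.1747,17.7847) → (148.0796,133.5367)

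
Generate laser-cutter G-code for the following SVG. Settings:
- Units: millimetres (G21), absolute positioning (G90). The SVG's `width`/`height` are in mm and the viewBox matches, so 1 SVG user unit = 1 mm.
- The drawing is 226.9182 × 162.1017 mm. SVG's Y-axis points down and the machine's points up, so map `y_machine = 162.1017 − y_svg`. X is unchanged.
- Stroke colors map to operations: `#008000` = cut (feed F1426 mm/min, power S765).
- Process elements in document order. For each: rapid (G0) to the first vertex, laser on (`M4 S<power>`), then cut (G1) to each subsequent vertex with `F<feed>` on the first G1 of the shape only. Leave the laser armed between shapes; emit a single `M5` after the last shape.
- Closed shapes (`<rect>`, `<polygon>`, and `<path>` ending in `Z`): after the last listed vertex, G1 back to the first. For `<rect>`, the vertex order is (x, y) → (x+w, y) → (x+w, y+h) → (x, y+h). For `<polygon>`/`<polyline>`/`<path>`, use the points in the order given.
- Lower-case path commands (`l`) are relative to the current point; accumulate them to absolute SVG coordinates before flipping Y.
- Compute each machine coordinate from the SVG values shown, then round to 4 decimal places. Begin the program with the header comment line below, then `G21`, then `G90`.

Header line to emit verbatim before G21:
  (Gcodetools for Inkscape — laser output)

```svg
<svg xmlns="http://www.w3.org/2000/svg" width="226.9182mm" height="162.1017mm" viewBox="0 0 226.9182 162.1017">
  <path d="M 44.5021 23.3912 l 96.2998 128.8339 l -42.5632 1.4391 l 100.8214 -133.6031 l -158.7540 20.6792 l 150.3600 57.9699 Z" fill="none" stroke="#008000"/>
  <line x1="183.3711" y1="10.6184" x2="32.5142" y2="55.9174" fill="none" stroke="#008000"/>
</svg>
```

(Gcodetools for Inkscape — laser output)
G21
G90
G0 X44.5021 Y138.7105
M4 S765
G1 X140.8019 Y9.8766 F1426
G1 X98.2387 Y8.4375
G1 X199.0601 Y142.0406
G1 X40.3061 Y121.3614
G1 X190.6661 Y63.3915
G1 X44.5021 Y138.7105
G0 X183.3711 Y151.4833
M4 S765
G1 X32.5142 Y106.1843 F1426
M5

Since the viewBox matches the mm dimensions, user units are millimetres directly. The only transform is the Y-flip y_m = 162.1017 − y_svg.

Shape 1 is a closed polygon drawn with `<path>`. Its stroke #008000 means cut at S765, F1426. After flipping Y the toolpath is (44.5021,138.7105) → (140.8019,9.8766) → (98.2387,8.4375) → (199.0601,142.0406) → (40.3061,121.3614) → (190.6661,63.3915) → (44.5021,138.7105), returning to the start.

Shape 2 is a line segment drawn with `<line>`. Its stroke #008000 means cut at S765, F1426. After flipping Y the toolpath is (183.3711,151.4833) → (32.5142,106.1843).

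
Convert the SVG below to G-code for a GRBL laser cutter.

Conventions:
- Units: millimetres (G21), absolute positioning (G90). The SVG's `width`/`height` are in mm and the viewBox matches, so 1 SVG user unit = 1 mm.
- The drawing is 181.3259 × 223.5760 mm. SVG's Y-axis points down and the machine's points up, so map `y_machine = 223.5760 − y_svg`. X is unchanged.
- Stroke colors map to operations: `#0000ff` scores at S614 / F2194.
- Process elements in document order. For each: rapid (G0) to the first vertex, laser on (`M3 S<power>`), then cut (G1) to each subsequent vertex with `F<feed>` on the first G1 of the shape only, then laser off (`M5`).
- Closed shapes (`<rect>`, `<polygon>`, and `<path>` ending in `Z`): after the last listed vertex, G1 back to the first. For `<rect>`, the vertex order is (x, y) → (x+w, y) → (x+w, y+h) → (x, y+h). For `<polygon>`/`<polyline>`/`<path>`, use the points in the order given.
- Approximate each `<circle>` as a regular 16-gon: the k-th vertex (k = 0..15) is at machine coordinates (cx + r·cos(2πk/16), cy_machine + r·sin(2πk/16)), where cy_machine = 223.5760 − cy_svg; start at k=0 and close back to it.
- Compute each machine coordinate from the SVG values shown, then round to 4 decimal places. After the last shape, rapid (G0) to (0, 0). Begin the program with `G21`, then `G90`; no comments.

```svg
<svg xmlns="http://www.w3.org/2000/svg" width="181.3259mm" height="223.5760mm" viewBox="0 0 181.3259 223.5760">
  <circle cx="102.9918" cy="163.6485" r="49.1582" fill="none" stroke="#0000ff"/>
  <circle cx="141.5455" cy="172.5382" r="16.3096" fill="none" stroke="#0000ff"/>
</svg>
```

G21
G90
G0 X152.1500 Y59.9275
M3 S614
G1 X148.4081 Y78.7395 F2194
G1 X137.7519 Y94.6876
G1 X121.8038 Y105.3438
G1 X102.9918 Y109.0857
G1 X84.1798 Y105.3438
G1 X68.2317 Y94.6876
G1 X57.5755 Y78.7395
G1 X53.8336 Y59.9275
G1 X57.5755 Y41.1155
G1 X68.2317 Y25.1674
G1 X84.1798 Y14.5112
G1 X102.9918 Y10.7693
G1 X121.8038 Y14.5112
G1 X137.7519 Y25.1674
G1 X148.4081 Y41.1155
G1 X152.1500 Y59.9275
M5
G0 X157.8551 Y51.0378
M3 S614
G1 X156.6136 Y57.2792 F2194
G1 X153.0781 Y62.5704
G1 X147.7869 Y66.1059
G1 X141.5455 Y67.3474
G1 X135.3041 Y66.1059
G1 X130.0129 Y62.5704
G1 X126.4774 Y57.2792
G1 X125.2359 Y51.0378
G1 X126.4774 Y44.7964
G1 X130.0129 Y39.5052
G1 X135.3041 Y35.9697
G1 X141.5455 Y34.7282
G1 X147.7869 Y35.9697
G1 X153.0781 Y39.5052
G1 X156.6136 Y44.7964
G1 X157.8551 Y51.0378
M5
G0 X0.0000 Y0.0000

1 u = 1 mm; y_m = 223.5760 − y.

[1] `<circle>` circle, #0000ff→score S614 F2194: (152.1500,59.9275) → (148.4081,78.7395) → (137.7519,94.6876) → (121.8038,105.3438) → (102.9918,109.0857) → (84.1798,105.3438) → (68.2317,94.6876) → (57.5755,78.7395) → (53.8336,59.9275) → (57.5755,41.1155) → (68.2317,25.1674) → (84.1798,14.5112) → (102.9918,10.7693) → (121.8038,14.5112) → (137.7519,25.1674) → (148.4081,41.1155) → (152.1500,59.9275) (closed)

[2] `<circle>` circle, #0000ff→score S614 F2194: (157.8551,51.0378) → (156.6136,57.2792) → (153.0781,62.5704) → (147.7869,66.1059) → (141.5455,67.3474) → (135.3041,66.1059) → (130.0129,62.5704) → (126.4774,57.2792) → (125.2359,51.0378) → (126.4774,44.7964) → (130.0129,39.5052) → (135.3041,35.9697) → (141.5455,34.7282) → (147.7869,35.9697) → (153.0781,39.5052) → (156.6136,44.7964) → (157.8551,51.0378) (closed)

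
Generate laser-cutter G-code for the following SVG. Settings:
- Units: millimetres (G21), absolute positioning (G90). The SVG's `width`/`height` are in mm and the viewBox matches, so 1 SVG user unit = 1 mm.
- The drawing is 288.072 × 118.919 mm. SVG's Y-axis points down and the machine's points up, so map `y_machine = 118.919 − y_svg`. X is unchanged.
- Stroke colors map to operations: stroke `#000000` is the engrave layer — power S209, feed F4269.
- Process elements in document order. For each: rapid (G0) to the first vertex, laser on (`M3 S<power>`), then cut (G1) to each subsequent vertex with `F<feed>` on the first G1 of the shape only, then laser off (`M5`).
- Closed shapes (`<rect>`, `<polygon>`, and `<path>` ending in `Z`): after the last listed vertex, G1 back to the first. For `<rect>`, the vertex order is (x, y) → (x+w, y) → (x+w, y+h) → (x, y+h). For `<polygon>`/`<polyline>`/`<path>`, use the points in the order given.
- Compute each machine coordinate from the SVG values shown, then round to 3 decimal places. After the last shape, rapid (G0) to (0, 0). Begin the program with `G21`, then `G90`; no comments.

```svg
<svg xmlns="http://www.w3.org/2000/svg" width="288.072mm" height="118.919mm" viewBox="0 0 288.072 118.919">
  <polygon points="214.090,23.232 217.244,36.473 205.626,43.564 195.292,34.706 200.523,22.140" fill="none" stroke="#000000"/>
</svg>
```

Since the viewBox matches the mm dimensions, user units are millimetres directly. The only transform is the Y-flip y_m = 118.919 − y_svg.

Shape 1 is a regular polygon drawn with `<polygon>`. Its stroke #000000 means engrave at S209, F4269. After flipping Y the toolpath is (214.090,95.687) → (217.244,82.446) → (205.626,75.355) → (195.292,84.213) → (200.523,96.779) → (214.090,95.687), returning to the start.

G21
G90
G0 X214.090 Y95.687
M3 S209
G1 X217.244 Y82.446 F4269
G1 X205.626 Y75.355
G1 X195.292 Y84.213
G1 X200.523 Y96.779
G1 X214.090 Y95.687
M5
G0 X0.000 Y0.000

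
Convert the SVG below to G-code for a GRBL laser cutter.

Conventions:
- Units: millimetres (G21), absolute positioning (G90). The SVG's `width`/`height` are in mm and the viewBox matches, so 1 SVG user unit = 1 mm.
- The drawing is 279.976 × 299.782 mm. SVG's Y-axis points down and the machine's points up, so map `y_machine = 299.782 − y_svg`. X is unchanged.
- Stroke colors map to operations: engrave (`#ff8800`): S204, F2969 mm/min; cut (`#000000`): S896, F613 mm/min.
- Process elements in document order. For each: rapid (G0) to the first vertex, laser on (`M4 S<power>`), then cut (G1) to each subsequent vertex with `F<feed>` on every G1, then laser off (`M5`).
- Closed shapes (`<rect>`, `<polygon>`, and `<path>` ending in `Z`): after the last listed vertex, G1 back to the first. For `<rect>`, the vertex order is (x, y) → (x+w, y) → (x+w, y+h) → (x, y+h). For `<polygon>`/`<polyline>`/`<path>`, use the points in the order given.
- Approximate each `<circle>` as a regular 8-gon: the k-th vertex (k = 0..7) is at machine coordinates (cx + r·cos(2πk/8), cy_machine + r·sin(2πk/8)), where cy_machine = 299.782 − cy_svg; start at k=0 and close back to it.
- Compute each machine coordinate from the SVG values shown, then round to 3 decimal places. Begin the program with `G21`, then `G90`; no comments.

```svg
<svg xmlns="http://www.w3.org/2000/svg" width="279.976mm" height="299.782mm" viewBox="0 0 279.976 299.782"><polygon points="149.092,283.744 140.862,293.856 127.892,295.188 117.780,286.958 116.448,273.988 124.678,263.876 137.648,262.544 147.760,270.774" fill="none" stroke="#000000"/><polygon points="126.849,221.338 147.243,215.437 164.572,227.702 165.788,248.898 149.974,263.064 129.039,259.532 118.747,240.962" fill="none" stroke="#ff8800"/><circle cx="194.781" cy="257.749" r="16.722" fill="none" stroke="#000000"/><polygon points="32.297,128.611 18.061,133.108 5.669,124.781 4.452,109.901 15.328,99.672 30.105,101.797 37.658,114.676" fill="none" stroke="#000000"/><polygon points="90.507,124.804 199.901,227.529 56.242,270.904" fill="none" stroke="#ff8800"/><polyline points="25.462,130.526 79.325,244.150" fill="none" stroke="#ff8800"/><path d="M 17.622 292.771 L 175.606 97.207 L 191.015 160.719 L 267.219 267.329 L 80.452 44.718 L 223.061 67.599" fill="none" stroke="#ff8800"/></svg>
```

Since the viewBox matches the mm dimensions, user units are millimetres directly. The only transform is the Y-flip y_m = 299.782 − y_svg.

Shape 1 is a regular polygon drawn with `<polygon>`. Its stroke #000000 means cut at S896, F613. After flipping Y the toolpath is (149.092,16.038) → (140.862,5.926) → (127.892,4.594) → (117.780,12.824) → (116.448,25.794) → (124.678,35.906) → (137.648,37.238) → (147.760,29.008) → (149.092,16.038), returning to the start.

Shape 2 is a regular polygon drawn with `<polygon>`. Its stroke #ff8800 means engrave at S204, F2969. After flipping Y the toolpath is (126.849,78.444) → (147.243,84.345) → (164.572,72.080) → (165.788,50.884) → (149.974,36.718) → (129.039,40.250) → (118.747,58.820) → (126.849,78.444), returning to the start.

Shape 3 is a circle drawn with `<circle>`. Its stroke #000000 means cut at S896, F613. After flipping Y the toolpath is (211.503,42.033) → (206.605,53.857) → (194.781,58.755) → (182.957,53.857) → (178.059,42.033) → (182.957,30.209) → (194.781,25.311) → (206.605,30.209) → (211.503,42.033), returning to the start.

Shape 4 is a regular polygon drawn with `<polygon>`. Its stroke #000000 means cut at S896, F613. After flipping Y the toolpath is (32.297,171.171) → (18.061,166.674) → (5.669,175.001) → (4.452,189.881) → (15.328,200.110) → (30.105,197.985) → (37.658,185.106) → (32.297,171.171), returning to the start.

Shape 5 is a regular polygon drawn with `<polygon>`. Its stroke #ff8800 means engrave at S204, F2969. After flipping Y the toolpath is (90.507,174.978) → (199.901,72.253) → (56.242,28.878) → (90.507,174.978), returning to the start.

Shape 6 is a line segment drawn with `<polyline>`. Its stroke #ff8800 means engrave at S204, F2969. After flipping Y the toolpath is (25.462,169.256) → (79.325,55.632).

Shape 7 is a open polyline drawn with `<path>`. Its stroke #ff8800 means engrave at S204, F2969. After flipping Y the toolpath is (17.622,7.011) → (175.606,202.575) → (191.015,139.063) → (267.219,32.453) → (80.452,255.064) → (223.061,232.183).

G21
G90
G0 X149.092 Y16.038
M4 S896
G1 X140.862 Y5.926 F613
G1 X127.892 Y4.594 F613
G1 X117.780 Y12.824 F613
G1 X116.448 Y25.794 F613
G1 X124.678 Y35.906 F613
G1 X137.648 Y37.238 F613
G1 X147.760 Y29.008 F613
G1 X149.092 Y16.038 F613
M5
G0 X126.849 Y78.444
M4 S204
G1 X147.243 Y84.345 F2969
G1 X164.572 Y72.080 F2969
G1 X165.788 Y50.884 F2969
G1 X149.974 Y36.718 F2969
G1 X129.039 Y40.250 F2969
G1 X118.747 Y58.820 F2969
G1 X126.849 Y78.444 F2969
M5
G0 X211.503 Y42.033
M4 S896
G1 X206.605 Y53.857 F613
G1 X194.781 Y58.755 F613
G1 X182.957 Y53.857 F613
G1 X178.059 Y42.033 F613
G1 X182.957 Y30.209 F613
G1 X194.781 Y25.311 F613
G1 X206.605 Y30.209 F613
G1 X211.503 Y42.033 F613
M5
G0 X32.297 Y171.171
M4 S896
G1 X18.061 Y166.674 F613
G1 X5.669 Y175.001 F613
G1 X4.452 Y189.881 F613
G1 X15.328 Y200.110 F613
G1 X30.105 Y197.985 F613
G1 X37.658 Y185.106 F613
G1 X32.297 Y171.171 F613
M5
G0 X90.507 Y174.978
M4 S204
G1 X199.901 Y72.253 F2969
G1 X56.242 Y28.878 F2969
G1 X90.507 Y174.978 F2969
M5
G0 X25.462 Y169.256
M4 S204
G1 X79.325 Y55.632 F2969
M5
G0 X17.622 Y7.011
M4 S204
G1 X175.606 Y202.575 F2969
G1 X191.015 Y139.063 F2969
G1 X267.219 Y32.453 F2969
G1 X80.452 Y255.064 F2969
G1 X223.061 Y232.183 F2969
M5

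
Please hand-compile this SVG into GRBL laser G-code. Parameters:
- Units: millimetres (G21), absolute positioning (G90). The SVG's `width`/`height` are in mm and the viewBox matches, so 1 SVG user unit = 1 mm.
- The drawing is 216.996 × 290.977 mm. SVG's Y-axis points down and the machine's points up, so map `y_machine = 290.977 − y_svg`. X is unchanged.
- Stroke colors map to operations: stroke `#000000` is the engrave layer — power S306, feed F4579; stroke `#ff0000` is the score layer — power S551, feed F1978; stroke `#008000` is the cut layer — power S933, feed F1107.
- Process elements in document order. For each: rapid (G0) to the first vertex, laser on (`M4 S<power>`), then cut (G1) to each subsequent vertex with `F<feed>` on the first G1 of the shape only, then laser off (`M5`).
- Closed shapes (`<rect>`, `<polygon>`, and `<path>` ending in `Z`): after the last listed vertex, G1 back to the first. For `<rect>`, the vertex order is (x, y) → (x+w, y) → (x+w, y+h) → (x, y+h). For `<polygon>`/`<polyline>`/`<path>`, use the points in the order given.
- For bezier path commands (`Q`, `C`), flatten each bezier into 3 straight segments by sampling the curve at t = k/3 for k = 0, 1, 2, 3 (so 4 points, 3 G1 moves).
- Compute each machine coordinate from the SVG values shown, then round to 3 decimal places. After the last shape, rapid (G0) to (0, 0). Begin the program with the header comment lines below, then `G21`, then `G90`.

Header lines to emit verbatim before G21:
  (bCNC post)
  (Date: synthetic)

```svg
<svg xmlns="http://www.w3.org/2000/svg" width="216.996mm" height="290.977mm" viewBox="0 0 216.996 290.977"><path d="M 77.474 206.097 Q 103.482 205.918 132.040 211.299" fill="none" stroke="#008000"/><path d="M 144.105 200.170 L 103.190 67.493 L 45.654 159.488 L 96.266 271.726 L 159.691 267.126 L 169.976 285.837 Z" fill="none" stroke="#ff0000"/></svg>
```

(bCNC post)
(Date: synthetic)
G21
G90
G0 X77.474 Y84.880
M4 S933
G1 X95.096 Y84.382 F1107
G1 X113.285 Y82.648
G1 X132.040 Y79.678
M5
G0 X144.105 Y90.807
M4 S551
G1 X103.190 Y223.484 F1978
G1 X45.654 Y131.489
G1 X96.266 Y19.251
G1 X159.691 Y23.851
G1 X169.976 Y5.140
G1 X144.105 Y90.807
M5
G0 X0.000 Y0.000

viewBox `0 0 216.996 290.977` with mm width/height → 1 unit = 1 mm. Flip: y_m = 290.977 − y_svg.

**Shape 1** — `<path>` quadratic bezier, stroke `#008000` → cut (S933, F1107). Control points (SVG): P0=(77.474,206.097), P1=(103.482,205.918), P2=(132.040,211.299); sampled at t=k/3. Machine vertices: (77.474,84.880) → (95.096,84.382) → (113.285,82.648) → (132.040,79.678). Open path.

**Shape 2** — `<path>` closed polygon, stroke `#ff0000` → score (S551, F1978). Machine vertices: (144.105,90.807) → (103.190,223.484) → (45.654,131.489) → (96.266,19.251) → (159.691,23.851) → (169.976,5.140) → (144.105,90.807). Closed: final G1 returns to the first vertex.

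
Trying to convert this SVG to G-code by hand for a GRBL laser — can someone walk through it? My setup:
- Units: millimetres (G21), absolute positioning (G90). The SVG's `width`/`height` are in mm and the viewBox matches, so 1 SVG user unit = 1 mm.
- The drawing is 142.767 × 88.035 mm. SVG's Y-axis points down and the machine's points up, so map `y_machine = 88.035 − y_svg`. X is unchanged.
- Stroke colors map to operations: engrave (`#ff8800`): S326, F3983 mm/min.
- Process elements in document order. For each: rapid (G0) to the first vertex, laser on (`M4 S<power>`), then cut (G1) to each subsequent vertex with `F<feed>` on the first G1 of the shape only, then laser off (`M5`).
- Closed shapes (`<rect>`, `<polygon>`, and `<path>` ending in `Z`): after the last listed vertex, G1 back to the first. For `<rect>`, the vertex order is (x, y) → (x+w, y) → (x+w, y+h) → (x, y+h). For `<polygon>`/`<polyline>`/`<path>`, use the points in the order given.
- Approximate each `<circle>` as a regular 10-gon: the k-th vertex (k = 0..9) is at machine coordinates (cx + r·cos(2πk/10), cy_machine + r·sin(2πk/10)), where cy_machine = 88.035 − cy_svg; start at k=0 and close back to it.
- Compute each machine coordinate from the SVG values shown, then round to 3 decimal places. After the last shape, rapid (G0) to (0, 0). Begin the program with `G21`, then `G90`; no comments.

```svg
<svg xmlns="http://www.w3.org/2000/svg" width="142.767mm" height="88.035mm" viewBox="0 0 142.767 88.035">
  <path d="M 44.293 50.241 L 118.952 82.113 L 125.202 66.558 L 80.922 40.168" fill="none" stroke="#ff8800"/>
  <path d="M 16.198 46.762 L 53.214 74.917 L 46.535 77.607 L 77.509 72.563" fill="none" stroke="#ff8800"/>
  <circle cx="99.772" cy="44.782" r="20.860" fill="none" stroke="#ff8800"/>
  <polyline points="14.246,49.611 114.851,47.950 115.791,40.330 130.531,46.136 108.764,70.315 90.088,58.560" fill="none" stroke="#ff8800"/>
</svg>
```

1 u = 1 mm; y_m = 88.035 − y.

[1] `<path>` open polyline, #ff8800→engrave S326 F3983: (44.293,37.794) → (118.952,5.922) → (125.202,21.477) → (80.922,47.867)

[2] `<path>` open polyline, #ff8800→engrave S326 F3983: (16.198,41.273) → (53.214,13.118) → (46.535,10.428) → (77.509,15.472)

[3] `<circle>` circle, #ff8800→engrave S326 F3983: (120.632,43.253) → (116.648,55.514) → (106.218,63.092) → (93.326,63.092) → (82.896,55.514) → (78.912,43.253) → (82.896,30.992) → (93.326,23.414) → (106.218,23.414) → (116.648,30.992) → (120.632,43.253) (closed)

[4] `<polyline>` open polyline, #ff8800→engrave S326 F3983: (14.246,38.424) → (114.851,40.085) → (115.791,47.705) → (130.531,41.899) → (108.764,17.720) → (90.088,29.475)

G21
G90
G0 X44.293 Y37.794
M4 S326
G1 X118.952 Y5.922 F3983
G1 X125.202 Y21.477
G1 X80.922 Y47.867
M5
G0 X16.198 Y41.273
M4 S326
G1 X53.214 Y13.118 F3983
G1 X46.535 Y10.428
G1 X77.509 Y15.472
M5
G0 X120.632 Y43.253
M4 S326
G1 X116.648 Y55.514 F3983
G1 X106.218 Y63.092
G1 X93.326 Y63.092
G1 X82.896 Y55.514
G1 X78.912 Y43.253
G1 X82.896 Y30.992
G1 X93.326 Y23.414
G1 X106.218 Y23.414
G1 X116.648 Y30.992
G1 X120.632 Y43.253
M5
G0 X14.246 Y38.424
M4 S326
G1 X114.851 Y40.085 F3983
G1 X115.791 Y47.705
G1 X130.531 Y41.899
G1 X108.764 Y17.720
G1 X90.088 Y29.475
M5
G0 X0.000 Y0.000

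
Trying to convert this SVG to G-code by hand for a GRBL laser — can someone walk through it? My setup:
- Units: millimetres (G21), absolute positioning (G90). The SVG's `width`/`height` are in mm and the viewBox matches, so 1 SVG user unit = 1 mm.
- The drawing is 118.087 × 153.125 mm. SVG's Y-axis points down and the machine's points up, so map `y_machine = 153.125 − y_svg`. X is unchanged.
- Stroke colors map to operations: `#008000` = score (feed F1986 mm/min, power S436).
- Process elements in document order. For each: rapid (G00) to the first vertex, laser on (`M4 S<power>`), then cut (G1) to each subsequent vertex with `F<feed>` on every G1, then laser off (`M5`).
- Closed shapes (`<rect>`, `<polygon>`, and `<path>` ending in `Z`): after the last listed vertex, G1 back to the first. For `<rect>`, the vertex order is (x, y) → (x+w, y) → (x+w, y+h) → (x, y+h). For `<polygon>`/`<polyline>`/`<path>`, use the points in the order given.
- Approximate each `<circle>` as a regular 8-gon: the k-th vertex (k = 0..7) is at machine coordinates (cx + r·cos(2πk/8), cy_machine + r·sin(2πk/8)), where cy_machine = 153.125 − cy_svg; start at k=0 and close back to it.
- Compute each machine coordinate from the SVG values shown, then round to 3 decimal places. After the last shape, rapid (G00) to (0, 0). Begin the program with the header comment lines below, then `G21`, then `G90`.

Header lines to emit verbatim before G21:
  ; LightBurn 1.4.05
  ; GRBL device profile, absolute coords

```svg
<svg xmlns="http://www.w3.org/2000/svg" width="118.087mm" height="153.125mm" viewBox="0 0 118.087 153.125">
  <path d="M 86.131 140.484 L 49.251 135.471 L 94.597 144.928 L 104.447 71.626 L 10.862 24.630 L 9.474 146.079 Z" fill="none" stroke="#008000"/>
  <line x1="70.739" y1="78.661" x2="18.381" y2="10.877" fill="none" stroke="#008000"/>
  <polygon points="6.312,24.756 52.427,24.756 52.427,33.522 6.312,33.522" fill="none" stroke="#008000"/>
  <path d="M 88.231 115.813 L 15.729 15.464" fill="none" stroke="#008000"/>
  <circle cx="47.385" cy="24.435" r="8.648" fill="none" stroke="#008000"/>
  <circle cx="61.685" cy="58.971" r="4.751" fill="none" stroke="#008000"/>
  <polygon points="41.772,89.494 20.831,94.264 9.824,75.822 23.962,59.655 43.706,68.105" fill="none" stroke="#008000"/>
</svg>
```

Since the viewBox matches the mm dimensions, user units are millimetres directly. The only transform is the Y-flip y_m = 153.125 − y_svg.

Shape 1 is a closed polygon drawn with `<path>`. Its stroke #008000 means score at S436, F1986. After flipping Y the toolpath is (86.131,12.641) → (49.251,17.654) → (94.597,8.197) → (104.447,81.499) → (10.862,128.495) → (9.474,7.046) → (86.131,12.641), returning to the start.

Shape 2 is a line segment drawn with `<line>`. Its stroke #008000 means score at S436, F1986. After flipping Y the toolpath is (70.739,74.464) → (18.381,142.248).

Shape 3 is a rectangle drawn with `<polygon>`. Its stroke #008000 means score at S436, F1986. After flipping Y the toolpath is (6.312,128.369) → (52.427,128.369) → (52.427,119.603) → (6.312,119.603) → (6.312,128.369), returning to the start.

Shape 4 is a line segment drawn with `<path>`. Its stroke #008000 means score at S436, F1986. After flipping Y the toolpath is (88.231,37.312) → (15.729,137.661).

Shape 5 is a circle drawn with `<circle>`. Its stroke #008000 means score at S436, F1986. After flipping Y the toolpath is (56.033,128.690) → (53.500,134.805) → (47.385,137.338) → (41.270,134.805) → (38.737,128.690) → (41.270,122.575) → (47.385,120.042) → (53.500,122.575) → (56.033,128.690), returning to the start.

Shape 6 is a circle drawn with `<circle>`. Its stroke #008000 means score at S436, F1986. After flipping Y the toolpath is (66.436,94.154) → (65.044,97.513) → (61.685,98.905) → (58.326,97.513) → (56.934,94.154) → (58.326,90.795) → (61.685,89.403) → (65.044,90.795) → (66.436,94.154), returning to the start.

Shape 7 is a regular polygon drawn with `<polygon>`. Its stroke #008000 means score at S436, F1986. After flipping Y the toolpath is (41.772,63.631) → (20.831,58.861) → (9.824,77.303) → (23.962,93.470) → (43.706,85.020) → (41.772,63.631), returning to the start.

; LightBurn 1.4.05
; GRBL device profile, absolute coords
G21
G90
G00 X86.131 Y12.641
M4 S436
G1 X49.251 Y17.654 F1986
G1 X94.597 Y8.197 F1986
G1 X104.447 Y81.499 F1986
G1 X10.862 Y128.495 F1986
G1 X9.474 Y7.046 F1986
G1 X86.131 Y12.641 F1986
M5
G00 X70.739 Y74.464
M4 S436
G1 X18.381 Y142.248 F1986
M5
G00 X6.312 Y128.369
M4 S436
G1 X52.427 Y128.369 F1986
G1 X52.427 Y119.603 F1986
G1 X6.312 Y119.603 F1986
G1 X6.312 Y128.369 F1986
M5
G00 X88.231 Y37.312
M4 S436
G1 X15.729 Y137.661 F1986
M5
G00 X56.033 Y128.690
M4 S436
G1 X53.500 Y134.805 F1986
G1 X47.385 Y137.338 F1986
G1 X41.270 Y134.805 F1986
G1 X38.737 Y128.690 F1986
G1 X41.270 Y122.575 F1986
G1 X47.385 Y120.042 F1986
G1 X53.500 Y122.575 F1986
G1 X56.033 Y128.690 F1986
M5
G00 X66.436 Y94.154
M4 S436
G1 X65.044 Y97.513 F1986
G1 X61.685 Y98.905 F1986
G1 X58.326 Y97.513 F1986
G1 X56.934 Y94.154 F1986
G1 X58.326 Y90.795 F1986
G1 X61.685 Y89.403 F1986
G1 X65.044 Y90.795 F1986
G1 X66.436 Y94.154 F1986
M5
G00 X41.772 Y63.631
M4 S436
G1 X20.831 Y58.861 F1986
G1 X9.824 Y77.303 F1986
G1 X23.962 Y93.470 F1986
G1 X43.706 Y85.020 F1986
G1 X41.772 Y63.631 F1986
M5
G00 X0.000 Y0.000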